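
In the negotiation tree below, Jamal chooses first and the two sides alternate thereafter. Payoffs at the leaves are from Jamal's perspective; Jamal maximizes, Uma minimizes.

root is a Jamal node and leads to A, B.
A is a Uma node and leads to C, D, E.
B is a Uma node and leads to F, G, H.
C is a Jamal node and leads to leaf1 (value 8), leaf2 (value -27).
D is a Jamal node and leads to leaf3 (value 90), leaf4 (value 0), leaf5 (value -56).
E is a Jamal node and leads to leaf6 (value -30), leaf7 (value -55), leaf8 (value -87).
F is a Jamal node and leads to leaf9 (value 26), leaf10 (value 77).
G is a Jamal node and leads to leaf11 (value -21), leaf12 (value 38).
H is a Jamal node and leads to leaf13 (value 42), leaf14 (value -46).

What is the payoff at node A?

C (Jamal): max(8, -27) = 8
D (Jamal): max(90, 0, -56) = 90
E (Jamal): max(-30, -55, -87) = -30
A (Uma): min(8, 90, -30) = -30

-30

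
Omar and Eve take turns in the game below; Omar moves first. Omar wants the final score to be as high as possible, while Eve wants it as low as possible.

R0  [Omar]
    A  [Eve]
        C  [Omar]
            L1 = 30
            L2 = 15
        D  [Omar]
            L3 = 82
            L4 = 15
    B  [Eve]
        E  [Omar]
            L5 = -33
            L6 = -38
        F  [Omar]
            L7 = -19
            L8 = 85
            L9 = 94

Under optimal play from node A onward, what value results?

30

C (Omar): max(30, 15) = 30
D (Omar): max(82, 15) = 82
A (Eve): min(30, 82) = 30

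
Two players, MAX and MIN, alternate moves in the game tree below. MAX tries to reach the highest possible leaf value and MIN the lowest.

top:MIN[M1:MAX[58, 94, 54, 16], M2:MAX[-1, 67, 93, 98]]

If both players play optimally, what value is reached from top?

94

M1 (MAX): max(58, 94, 54, 16) = 94
M2 (MAX): max(-1, 67, 93, 98) = 98
top (MIN): min(94, 98) = 94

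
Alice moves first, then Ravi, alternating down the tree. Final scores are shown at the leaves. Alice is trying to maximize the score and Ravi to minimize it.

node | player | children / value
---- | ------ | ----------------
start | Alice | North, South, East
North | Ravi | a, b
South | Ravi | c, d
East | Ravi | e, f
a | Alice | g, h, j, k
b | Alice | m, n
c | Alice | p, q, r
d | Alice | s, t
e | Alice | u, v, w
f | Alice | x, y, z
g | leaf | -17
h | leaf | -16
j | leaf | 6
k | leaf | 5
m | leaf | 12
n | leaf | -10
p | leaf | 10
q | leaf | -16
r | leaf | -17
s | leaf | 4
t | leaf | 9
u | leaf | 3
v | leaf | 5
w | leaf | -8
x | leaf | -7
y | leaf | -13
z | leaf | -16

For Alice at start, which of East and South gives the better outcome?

e (Alice): max(3, 5, -8) = 5
f (Alice): max(-7, -13, -16) = -7
East (Ravi): min(5, -7) = -7
c (Alice): max(10, -16, -17) = 10
d (Alice): max(4, 9) = 9
South (Ravi): min(10, 9) = 9
Alice prefers the higher value; East=-7, South=9. South is better since 9 > -7.

South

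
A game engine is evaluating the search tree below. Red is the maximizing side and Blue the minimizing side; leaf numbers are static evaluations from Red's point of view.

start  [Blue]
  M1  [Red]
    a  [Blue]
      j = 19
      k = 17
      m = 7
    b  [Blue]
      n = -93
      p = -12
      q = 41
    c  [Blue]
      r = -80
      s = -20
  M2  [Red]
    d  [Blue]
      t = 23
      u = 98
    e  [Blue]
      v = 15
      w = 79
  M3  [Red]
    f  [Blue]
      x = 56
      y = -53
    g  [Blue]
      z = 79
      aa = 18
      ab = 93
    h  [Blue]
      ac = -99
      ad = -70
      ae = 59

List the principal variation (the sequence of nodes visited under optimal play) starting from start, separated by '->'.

a (Blue): min(19, 17, 7) = 7
b (Blue): min(-93, -12, 41) = -93
c (Blue): min(-80, -20) = -80
M1 (Red): max(7, -93, -80) = 7
d (Blue): min(23, 98) = 23
e (Blue): min(15, 79) = 15
M2 (Red): max(23, 15) = 23
f (Blue): min(56, -53) = -53
g (Blue): min(79, 18, 93) = 18
h (Blue): min(-99, -70, 59) = -99
M3 (Red): max(-53, 18, -99) = 18
start (Blue): min(7, 23, 18) = 7
At start, Blue picks M1 (lowest: 7).
At M1, Red picks a (highest: 7).
At a, Blue picks m (lowest: 7).
Terminal value 7.

start -> M1 -> a -> m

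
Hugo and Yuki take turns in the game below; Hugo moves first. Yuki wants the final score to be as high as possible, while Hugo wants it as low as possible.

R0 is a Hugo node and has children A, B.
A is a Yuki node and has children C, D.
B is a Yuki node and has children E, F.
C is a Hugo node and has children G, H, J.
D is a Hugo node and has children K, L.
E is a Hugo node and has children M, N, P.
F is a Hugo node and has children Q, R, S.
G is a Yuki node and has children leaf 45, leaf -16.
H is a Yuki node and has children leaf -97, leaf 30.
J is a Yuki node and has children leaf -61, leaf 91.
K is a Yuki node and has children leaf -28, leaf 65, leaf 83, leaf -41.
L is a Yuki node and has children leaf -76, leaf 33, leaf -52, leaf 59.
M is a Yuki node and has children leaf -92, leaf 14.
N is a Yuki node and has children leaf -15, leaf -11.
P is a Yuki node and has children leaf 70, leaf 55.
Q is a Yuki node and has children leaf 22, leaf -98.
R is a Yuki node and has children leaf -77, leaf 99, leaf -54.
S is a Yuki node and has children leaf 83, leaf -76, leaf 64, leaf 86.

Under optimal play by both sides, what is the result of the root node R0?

22

G (Yuki): max(45, -16) = 45
H (Yuki): max(-97, 30) = 30
J (Yuki): max(-61, 91) = 91
C (Hugo): min(45, 30, 91) = 30
K (Yuki): max(-28, 65, 83, -41) = 83
L (Yuki): max(-76, 33, -52, 59) = 59
D (Hugo): min(83, 59) = 59
A (Yuki): max(30, 59) = 59
M (Yuki): max(-92, 14) = 14
N (Yuki): max(-15, -11) = -11
P (Yuki): max(70, 55) = 70
E (Hugo): min(14, -11, 70) = -11
Q (Yuki): max(22, -98) = 22
R (Yuki): max(-77, 99, -54) = 99
S (Yuki): max(83, -76, 64, 86) = 86
F (Hugo): min(22, 99, 86) = 22
B (Yuki): max(-11, 22) = 22
R0 (Hugo): min(59, 22) = 22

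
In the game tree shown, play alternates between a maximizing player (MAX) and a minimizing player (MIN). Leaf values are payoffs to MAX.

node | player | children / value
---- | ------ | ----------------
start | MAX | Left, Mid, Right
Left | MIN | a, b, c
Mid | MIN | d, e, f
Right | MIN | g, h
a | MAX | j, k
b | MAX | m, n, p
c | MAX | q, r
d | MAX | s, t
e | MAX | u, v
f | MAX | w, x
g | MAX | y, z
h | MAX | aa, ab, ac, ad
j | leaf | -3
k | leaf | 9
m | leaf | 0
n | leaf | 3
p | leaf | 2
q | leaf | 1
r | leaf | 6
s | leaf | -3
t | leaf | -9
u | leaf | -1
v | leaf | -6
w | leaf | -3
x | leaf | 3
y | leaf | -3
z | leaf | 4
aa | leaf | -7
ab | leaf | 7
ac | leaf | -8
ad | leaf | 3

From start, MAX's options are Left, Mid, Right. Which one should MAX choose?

Right

a (MAX): max(-3, 9) = 9
b (MAX): max(0, 3, 2) = 3
c (MAX): max(1, 6) = 6
Left (MIN): min(9, 3, 6) = 3
d (MAX): max(-3, -9) = -3
e (MAX): max(-1, -6) = -1
f (MAX): max(-3, 3) = 3
Mid (MIN): min(-3, -1, 3) = -3
g (MAX): max(-3, 4) = 4
h (MAX): max(-7, 7, -8, 3) = 7
Right (MIN): min(4, 7) = 4
start (MAX): max(3, -3, 4) = 4
MAX at start wants the highest of {Left=3, Mid=-3, Right=4}, so chooses Right.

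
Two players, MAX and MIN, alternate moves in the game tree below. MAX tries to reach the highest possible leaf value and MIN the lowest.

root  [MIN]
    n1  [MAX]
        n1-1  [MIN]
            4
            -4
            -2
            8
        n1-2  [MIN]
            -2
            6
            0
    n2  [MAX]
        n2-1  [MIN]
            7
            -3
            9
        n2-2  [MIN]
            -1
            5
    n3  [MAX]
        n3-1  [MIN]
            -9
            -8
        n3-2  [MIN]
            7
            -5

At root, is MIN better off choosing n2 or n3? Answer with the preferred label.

n2-1 (MIN): min(7, -3, 9) = -3
n2-2 (MIN): min(-1, 5) = -1
n2 (MAX): max(-3, -1) = -1
n3-1 (MIN): min(-9, -8) = -9
n3-2 (MIN): min(7, -5) = -5
n3 (MAX): max(-9, -5) = -5
MIN prefers the lower value; n2=-1, n3=-5. n3 is better since -5 < -1.

n3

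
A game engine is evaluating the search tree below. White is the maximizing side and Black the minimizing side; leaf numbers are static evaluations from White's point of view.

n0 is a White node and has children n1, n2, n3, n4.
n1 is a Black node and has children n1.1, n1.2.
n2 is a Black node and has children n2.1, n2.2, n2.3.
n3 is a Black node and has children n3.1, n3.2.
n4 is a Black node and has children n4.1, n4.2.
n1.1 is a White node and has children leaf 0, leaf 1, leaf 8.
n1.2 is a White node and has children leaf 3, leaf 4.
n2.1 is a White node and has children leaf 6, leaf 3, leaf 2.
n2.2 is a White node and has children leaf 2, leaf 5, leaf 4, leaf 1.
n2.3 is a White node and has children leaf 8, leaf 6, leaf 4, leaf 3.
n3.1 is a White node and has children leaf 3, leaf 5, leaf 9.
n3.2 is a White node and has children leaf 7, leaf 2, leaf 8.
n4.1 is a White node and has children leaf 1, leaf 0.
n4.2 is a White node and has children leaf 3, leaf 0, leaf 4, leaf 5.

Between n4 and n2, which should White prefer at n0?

n2

n4.1 (White): max(1, 0) = 1
n4.2 (White): max(3, 0, 4, 5) = 5
n4 (Black): min(1, 5) = 1
n2.1 (White): max(6, 3, 2) = 6
n2.2 (White): max(2, 5, 4, 1) = 5
n2.3 (White): max(8, 6, 4, 3) = 8
n2 (Black): min(6, 5, 8) = 5
White prefers the higher value; n4=1, n2=5. n2 is better since 5 > 1.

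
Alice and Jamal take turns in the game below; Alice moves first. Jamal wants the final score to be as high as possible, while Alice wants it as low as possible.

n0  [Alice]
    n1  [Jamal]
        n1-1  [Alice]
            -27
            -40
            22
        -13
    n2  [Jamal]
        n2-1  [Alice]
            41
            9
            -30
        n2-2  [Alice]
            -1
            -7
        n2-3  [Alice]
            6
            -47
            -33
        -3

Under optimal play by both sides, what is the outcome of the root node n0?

n1-1 (Alice): min(-27, -40, 22) = -40
n1 (Jamal): max(-40, -13) = -13
n2-1 (Alice): min(41, 9, -30) = -30
n2-2 (Alice): min(-1, -7) = -7
n2-3 (Alice): min(6, -47, -33) = -47
n2 (Jamal): max(-30, -7, -47, -3) = -3
n0 (Alice): min(-13, -3) = -13

-13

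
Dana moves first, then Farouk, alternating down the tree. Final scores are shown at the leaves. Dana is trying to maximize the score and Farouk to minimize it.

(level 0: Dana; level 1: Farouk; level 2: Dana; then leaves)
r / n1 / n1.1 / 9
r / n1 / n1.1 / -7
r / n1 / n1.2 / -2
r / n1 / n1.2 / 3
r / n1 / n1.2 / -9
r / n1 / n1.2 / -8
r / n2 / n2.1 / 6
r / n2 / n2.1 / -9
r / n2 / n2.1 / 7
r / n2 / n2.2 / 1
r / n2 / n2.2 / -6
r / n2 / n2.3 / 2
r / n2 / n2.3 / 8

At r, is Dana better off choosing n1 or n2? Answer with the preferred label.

n1.1 (Dana): max(9, -7) = 9
n1.2 (Dana): max(-2, 3, -9, -8) = 3
n1 (Farouk): min(9, 3) = 3
n2.1 (Dana): max(6, -9, 7) = 7
n2.2 (Dana): max(1, -6) = 1
n2.3 (Dana): max(2, 8) = 8
n2 (Farouk): min(7, 1, 8) = 1
Dana prefers the higher value; n1=3, n2=1. n1 is better since 3 > 1.

n1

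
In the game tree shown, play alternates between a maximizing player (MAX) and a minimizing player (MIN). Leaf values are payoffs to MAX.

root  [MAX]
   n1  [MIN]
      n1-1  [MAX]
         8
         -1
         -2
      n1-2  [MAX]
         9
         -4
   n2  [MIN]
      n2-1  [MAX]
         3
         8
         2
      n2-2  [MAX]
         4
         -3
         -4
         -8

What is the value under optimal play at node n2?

n2-1 (MAX): max(3, 8, 2) = 8
n2-2 (MAX): max(4, -3, -4, -8) = 4
n2 (MIN): min(8, 4) = 4

4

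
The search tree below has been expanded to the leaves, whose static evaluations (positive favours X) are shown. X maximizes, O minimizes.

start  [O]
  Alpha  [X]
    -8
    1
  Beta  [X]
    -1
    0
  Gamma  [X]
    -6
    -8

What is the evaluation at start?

Alpha (X): max(-8, 1) = 1
Beta (X): max(-1, 0) = 0
Gamma (X): max(-6, -8) = -6
start (O): min(1, 0, -6) = -6

-6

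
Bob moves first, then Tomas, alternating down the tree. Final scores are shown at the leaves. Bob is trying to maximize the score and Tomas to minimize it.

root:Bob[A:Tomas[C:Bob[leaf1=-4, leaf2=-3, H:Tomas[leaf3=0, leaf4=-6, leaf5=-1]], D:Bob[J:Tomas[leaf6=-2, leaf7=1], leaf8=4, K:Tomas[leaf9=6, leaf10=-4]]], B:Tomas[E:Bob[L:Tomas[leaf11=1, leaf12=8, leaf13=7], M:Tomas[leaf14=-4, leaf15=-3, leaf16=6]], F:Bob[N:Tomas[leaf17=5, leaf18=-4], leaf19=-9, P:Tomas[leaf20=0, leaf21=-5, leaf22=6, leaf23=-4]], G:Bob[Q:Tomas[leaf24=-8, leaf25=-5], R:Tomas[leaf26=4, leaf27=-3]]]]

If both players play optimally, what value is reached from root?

H (Tomas): min(0, -6, -1) = -6
C (Bob): max(-4, -3, -6) = -3
J (Tomas): min(-2, 1) = -2
K (Tomas): min(6, -4) = -4
D (Bob): max(-2, 4, -4) = 4
A (Tomas): min(-3, 4) = -3
L (Tomas): min(1, 8, 7) = 1
M (Tomas): min(-4, -3, 6) = -4
E (Bob): max(1, -4) = 1
N (Tomas): min(5, -4) = -4
P (Tomas): min(0, -5, 6, -4) = -5
F (Bob): max(-4, -9, -5) = -4
Q (Tomas): min(-8, -5) = -8
R (Tomas): min(4, -3) = -3
G (Bob): max(-8, -3) = -3
B (Tomas): min(1, -4, -3) = -4
root (Bob): max(-3, -4) = -3

-3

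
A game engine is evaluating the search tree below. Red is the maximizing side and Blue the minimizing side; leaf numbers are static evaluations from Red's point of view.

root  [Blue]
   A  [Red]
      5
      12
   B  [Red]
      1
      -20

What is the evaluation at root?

A (Red): max(5, 12) = 12
B (Red): max(1, -20) = 1
root (Blue): min(12, 1) = 1

1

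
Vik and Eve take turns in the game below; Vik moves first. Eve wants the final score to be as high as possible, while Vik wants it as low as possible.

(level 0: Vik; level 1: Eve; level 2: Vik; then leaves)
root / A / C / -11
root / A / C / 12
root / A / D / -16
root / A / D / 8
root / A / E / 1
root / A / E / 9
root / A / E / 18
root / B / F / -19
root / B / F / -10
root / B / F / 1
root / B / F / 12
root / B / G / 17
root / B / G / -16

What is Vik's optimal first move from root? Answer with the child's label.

B

C (Vik): min(-11, 12) = -11
D (Vik): min(-16, 8) = -16
E (Vik): min(1, 9, 18) = 1
A (Eve): max(-11, -16, 1) = 1
F (Vik): min(-19, -10, 1, 12) = -19
G (Vik): min(17, -16) = -16
B (Eve): max(-19, -16) = -16
root (Vik): min(1, -16) = -16
Vik at root wants the lowest of {A=1, B=-16}, so chooses B.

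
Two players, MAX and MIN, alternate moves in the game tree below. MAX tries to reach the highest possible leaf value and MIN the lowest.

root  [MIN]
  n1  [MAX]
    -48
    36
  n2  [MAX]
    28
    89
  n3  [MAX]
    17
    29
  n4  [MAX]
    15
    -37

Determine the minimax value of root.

15

n1 (MAX): max(-48, 36) = 36
n2 (MAX): max(28, 89) = 89
n3 (MAX): max(17, 29) = 29
n4 (MAX): max(15, -37) = 15
root (MIN): min(36, 89, 29, 15) = 15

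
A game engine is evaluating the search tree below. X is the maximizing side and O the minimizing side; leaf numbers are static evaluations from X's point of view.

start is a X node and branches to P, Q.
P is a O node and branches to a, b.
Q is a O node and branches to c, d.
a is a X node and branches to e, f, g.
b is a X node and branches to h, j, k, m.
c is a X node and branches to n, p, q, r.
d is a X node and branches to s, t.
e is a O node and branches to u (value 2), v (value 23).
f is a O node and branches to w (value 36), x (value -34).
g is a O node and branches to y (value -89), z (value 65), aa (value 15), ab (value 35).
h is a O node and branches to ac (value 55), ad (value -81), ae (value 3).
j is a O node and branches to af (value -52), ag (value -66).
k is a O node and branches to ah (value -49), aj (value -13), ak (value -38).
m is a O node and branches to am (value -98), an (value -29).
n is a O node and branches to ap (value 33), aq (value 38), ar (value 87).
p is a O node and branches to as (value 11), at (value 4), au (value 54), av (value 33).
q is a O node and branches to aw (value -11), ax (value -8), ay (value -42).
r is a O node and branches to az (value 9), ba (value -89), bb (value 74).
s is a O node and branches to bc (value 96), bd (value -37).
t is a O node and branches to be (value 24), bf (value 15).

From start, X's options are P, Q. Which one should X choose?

Q

e (O): min(2, 23) = 2
f (O): min(36, -34) = -34
g (O): min(-89, 65, 15, 35) = -89
a (X): max(2, -34, -89) = 2
h (O): min(55, -81, 3) = -81
j (O): min(-52, -66) = -66
k (O): min(-49, -13, -38) = -49
m (O): min(-98, -29) = -98
b (X): max(-81, -66, -49, -98) = -49
P (O): min(2, -49) = -49
n (O): min(33, 38, 87) = 33
p (O): min(11, 4, 54, 33) = 4
q (O): min(-11, -8, -42) = -42
r (O): min(9, -89, 74) = -89
c (X): max(33, 4, -42, -89) = 33
s (O): min(96, -37) = -37
t (O): min(24, 15) = 15
d (X): max(-37, 15) = 15
Q (O): min(33, 15) = 15
start (X): max(-49, 15) = 15
X at start wants the highest of {P=-49, Q=15}, so chooses Q.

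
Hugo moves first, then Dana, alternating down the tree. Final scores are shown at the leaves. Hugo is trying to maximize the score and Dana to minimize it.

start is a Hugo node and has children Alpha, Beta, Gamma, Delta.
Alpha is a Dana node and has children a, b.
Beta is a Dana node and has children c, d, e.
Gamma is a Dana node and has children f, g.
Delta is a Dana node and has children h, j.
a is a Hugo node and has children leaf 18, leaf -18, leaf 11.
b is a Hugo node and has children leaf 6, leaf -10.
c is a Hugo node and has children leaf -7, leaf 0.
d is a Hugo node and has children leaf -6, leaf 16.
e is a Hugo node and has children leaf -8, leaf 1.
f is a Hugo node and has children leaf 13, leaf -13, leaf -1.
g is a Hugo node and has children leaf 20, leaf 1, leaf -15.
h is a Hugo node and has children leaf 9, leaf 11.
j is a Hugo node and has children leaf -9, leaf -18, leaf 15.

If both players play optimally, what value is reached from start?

13

a (Hugo): max(18, -18, 11) = 18
b (Hugo): max(6, -10) = 6
Alpha (Dana): min(18, 6) = 6
c (Hugo): max(-7, 0) = 0
d (Hugo): max(-6, 16) = 16
e (Hugo): max(-8, 1) = 1
Beta (Dana): min(0, 16, 1) = 0
f (Hugo): max(13, -13, -1) = 13
g (Hugo): max(20, 1, -15) = 20
Gamma (Dana): min(13, 20) = 13
h (Hugo): max(9, 11) = 11
j (Hugo): max(-9, -18, 15) = 15
Delta (Dana): min(11, 15) = 11
start (Hugo): max(6, 0, 13, 11) = 13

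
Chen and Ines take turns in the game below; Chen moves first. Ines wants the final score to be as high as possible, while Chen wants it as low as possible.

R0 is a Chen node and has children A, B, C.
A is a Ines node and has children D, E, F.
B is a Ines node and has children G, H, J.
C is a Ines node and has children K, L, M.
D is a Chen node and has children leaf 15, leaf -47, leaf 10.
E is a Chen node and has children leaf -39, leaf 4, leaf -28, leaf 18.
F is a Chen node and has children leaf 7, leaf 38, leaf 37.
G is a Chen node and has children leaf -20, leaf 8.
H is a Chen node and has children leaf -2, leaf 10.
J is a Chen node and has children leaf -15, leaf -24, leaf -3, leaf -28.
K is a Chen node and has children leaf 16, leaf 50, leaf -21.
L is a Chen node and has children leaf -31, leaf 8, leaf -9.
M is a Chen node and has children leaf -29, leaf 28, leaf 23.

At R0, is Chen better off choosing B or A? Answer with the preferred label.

G (Chen): min(-20, 8) = -20
H (Chen): min(-2, 10) = -2
J (Chen): min(-15, -24, -3, -28) = -28
B (Ines): max(-20, -2, -28) = -2
D (Chen): min(15, -47, 10) = -47
E (Chen): min(-39, 4, -28, 18) = -39
F (Chen): min(7, 38, 37) = 7
A (Ines): max(-47, -39, 7) = 7
Chen prefers the lower value; B=-2, A=7. B is better since -2 < 7.

B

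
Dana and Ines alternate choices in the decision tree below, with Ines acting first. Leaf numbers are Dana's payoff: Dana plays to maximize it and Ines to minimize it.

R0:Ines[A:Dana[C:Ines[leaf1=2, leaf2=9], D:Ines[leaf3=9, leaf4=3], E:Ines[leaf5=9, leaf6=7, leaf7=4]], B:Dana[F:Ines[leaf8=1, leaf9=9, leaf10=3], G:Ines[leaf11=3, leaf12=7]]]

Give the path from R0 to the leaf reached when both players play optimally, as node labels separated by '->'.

C (Ines): min(2, 9) = 2
D (Ines): min(9, 3) = 3
E (Ines): min(9, 7, 4) = 4
A (Dana): max(2, 3, 4) = 4
F (Ines): min(1, 9, 3) = 1
G (Ines): min(3, 7) = 3
B (Dana): max(1, 3) = 3
R0 (Ines): min(4, 3) = 3
At R0, Ines picks B (lowest: 3).
At B, Dana picks G (highest: 3).
At G, Ines picks leaf11 (lowest: 3).
Terminal value 3.

R0 -> B -> G -> leaf11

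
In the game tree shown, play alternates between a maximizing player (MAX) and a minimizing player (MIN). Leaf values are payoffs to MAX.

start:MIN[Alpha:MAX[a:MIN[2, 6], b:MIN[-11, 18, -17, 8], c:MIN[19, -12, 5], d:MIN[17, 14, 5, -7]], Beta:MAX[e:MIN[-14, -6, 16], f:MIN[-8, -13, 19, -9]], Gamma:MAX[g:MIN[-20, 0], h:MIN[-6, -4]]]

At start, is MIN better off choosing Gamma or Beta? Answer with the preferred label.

Beta

g (MIN): min(-20, 0) = -20
h (MIN): min(-6, -4) = -6
Gamma (MAX): max(-20, -6) = -6
e (MIN): min(-14, -6, 16) = -14
f (MIN): min(-8, -13, 19, -9) = -13
Beta (MAX): max(-14, -13) = -13
MIN prefers the lower value; Gamma=-6, Beta=-13. Beta is better since -13 < -6.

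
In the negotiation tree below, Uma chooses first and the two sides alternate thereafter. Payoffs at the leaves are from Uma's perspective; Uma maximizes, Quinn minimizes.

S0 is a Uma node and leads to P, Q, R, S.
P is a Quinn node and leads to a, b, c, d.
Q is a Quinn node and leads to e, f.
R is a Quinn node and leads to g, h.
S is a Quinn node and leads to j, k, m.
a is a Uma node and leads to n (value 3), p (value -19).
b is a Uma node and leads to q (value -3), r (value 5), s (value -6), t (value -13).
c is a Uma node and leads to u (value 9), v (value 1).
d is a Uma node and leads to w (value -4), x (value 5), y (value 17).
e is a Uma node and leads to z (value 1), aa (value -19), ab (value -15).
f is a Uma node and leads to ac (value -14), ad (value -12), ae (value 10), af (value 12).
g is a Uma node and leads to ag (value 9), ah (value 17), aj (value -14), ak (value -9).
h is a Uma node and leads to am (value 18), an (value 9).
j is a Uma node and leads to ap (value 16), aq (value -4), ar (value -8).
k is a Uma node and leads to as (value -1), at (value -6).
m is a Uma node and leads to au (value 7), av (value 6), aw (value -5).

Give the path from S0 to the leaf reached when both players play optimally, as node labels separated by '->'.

S0 -> R -> g -> ah

a (Uma): max(3, -19) = 3
b (Uma): max(-3, 5, -6, -13) = 5
c (Uma): max(9, 1) = 9
d (Uma): max(-4, 5, 17) = 17
P (Quinn): min(3, 5, 9, 17) = 3
e (Uma): max(1, -19, -15) = 1
f (Uma): max(-14, -12, 10, 12) = 12
Q (Quinn): min(1, 12) = 1
g (Uma): max(9, 17, -14, -9) = 17
h (Uma): max(18, 9) = 18
R (Quinn): min(17, 18) = 17
j (Uma): max(16, -4, -8) = 16
k (Uma): max(-1, -6) = -1
m (Uma): max(7, 6, -5) = 7
S (Quinn): min(16, -1, 7) = -1
S0 (Uma): max(3, 1, 17, -1) = 17
At S0, Uma picks R (highest: 17).
At R, Quinn picks g (lowest: 17).
At g, Uma picks ah (highest: 17).
Terminal value 17.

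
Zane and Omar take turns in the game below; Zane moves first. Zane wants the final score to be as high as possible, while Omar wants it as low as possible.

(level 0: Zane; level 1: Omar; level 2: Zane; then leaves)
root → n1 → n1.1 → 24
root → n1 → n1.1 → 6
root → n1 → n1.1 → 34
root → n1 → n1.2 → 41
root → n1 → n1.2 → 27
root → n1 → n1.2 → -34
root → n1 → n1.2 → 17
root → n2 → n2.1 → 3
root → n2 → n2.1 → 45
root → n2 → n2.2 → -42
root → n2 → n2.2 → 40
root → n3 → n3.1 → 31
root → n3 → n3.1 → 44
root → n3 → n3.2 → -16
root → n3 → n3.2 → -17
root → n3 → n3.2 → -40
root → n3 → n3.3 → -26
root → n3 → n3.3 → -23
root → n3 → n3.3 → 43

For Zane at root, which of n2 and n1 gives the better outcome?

n2.1 (Zane): max(3, 45) = 45
n2.2 (Zane): max(-42, 40) = 40
n2 (Omar): min(45, 40) = 40
n1.1 (Zane): max(24, 6, 34) = 34
n1.2 (Zane): max(41, 27, -34, 17) = 41
n1 (Omar): min(34, 41) = 34
Zane prefers the higher value; n2=40, n1=34. n2 is better since 40 > 34.

n2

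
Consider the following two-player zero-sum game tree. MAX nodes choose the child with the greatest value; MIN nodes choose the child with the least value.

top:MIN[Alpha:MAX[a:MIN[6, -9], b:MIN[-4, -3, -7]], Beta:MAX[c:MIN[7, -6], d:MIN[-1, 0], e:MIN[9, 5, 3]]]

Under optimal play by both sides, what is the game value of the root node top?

-7

a (MIN): min(6, -9) = -9
b (MIN): min(-4, -3, -7) = -7
Alpha (MAX): max(-9, -7) = -7
c (MIN): min(7, -6) = -6
d (MIN): min(-1, 0) = -1
e (MIN): min(9, 5, 3) = 3
Beta (MAX): max(-6, -1, 3) = 3
top (MIN): min(-7, 3) = -7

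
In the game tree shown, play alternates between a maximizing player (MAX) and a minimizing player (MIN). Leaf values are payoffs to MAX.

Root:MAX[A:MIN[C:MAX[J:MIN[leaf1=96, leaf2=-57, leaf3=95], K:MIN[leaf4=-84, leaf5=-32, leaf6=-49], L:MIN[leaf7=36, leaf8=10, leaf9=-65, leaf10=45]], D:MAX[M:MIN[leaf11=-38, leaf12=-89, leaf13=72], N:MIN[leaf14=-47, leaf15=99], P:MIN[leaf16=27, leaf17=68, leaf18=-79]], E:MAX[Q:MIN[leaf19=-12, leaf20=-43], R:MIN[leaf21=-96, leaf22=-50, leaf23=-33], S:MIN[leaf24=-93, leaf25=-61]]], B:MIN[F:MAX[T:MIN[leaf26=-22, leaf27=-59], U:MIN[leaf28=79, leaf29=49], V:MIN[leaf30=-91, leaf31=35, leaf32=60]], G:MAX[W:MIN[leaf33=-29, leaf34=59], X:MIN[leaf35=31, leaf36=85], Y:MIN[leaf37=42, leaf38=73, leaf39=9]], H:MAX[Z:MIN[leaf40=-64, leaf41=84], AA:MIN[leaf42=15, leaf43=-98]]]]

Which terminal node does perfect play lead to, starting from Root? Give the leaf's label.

J (MIN): min(96, -57, 95) = -57
K (MIN): min(-84, -32, -49) = -84
L (MIN): min(36, 10, -65, 45) = -65
C (MAX): max(-57, -84, -65) = -57
M (MIN): min(-38, -89, 72) = -89
N (MIN): min(-47, 99) = -47
P (MIN): min(27, 68, -79) = -79
D (MAX): max(-89, -47, -79) = -47
Q (MIN): min(-12, -43) = -43
R (MIN): min(-96, -50, -33) = -96
S (MIN): min(-93, -61) = -93
E (MAX): max(-43, -96, -93) = -43
A (MIN): min(-57, -47, -43) = -57
T (MIN): min(-22, -59) = -59
U (MIN): min(79, 49) = 49
V (MIN): min(-91, 35, 60) = -91
F (MAX): max(-59, 49, -91) = 49
W (MIN): min(-29, 59) = -29
X (MIN): min(31, 85) = 31
Y (MIN): min(42, 73, 9) = 9
G (MAX): max(-29, 31, 9) = 31
Z (MIN): min(-64, 84) = -64
AA (MIN): min(15, -98) = -98
H (MAX): max(-64, -98) = -64
B (MIN): min(49, 31, -64) = -64
Root (MAX): max(-57, -64) = -57
At Root, MAX picks A (highest: -57).
At A, MIN picks C (lowest: -57).
At C, MAX picks J (highest: -57).
At J, MIN picks leaf2 (lowest: -57).
Terminal value -57.

leaf2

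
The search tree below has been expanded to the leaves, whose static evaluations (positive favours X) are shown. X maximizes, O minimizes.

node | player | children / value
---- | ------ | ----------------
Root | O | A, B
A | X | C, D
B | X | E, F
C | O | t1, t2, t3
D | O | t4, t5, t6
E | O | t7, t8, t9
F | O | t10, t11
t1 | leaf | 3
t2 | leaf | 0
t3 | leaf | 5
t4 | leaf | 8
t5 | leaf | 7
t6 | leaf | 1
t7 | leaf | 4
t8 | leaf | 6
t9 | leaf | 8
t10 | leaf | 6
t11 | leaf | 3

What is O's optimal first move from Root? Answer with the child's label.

C (O): min(3, 0, 5) = 0
D (O): min(8, 7, 1) = 1
A (X): max(0, 1) = 1
E (O): min(4, 6, 8) = 4
F (O): min(6, 3) = 3
B (X): max(4, 3) = 4
Root (O): min(1, 4) = 1
O at Root wants the lowest of {A=1, B=4}, so chooses A.

A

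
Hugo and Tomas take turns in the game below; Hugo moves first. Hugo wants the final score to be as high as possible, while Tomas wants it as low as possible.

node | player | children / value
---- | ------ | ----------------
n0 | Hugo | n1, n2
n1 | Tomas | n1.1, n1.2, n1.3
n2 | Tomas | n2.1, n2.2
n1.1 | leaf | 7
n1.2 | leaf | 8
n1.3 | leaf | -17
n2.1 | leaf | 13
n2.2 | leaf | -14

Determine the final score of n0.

n1 (Tomas): min(7, 8, -17) = -17
n2 (Tomas): min(13, -14) = -14
n0 (Hugo): max(-17, -14) = -14

-14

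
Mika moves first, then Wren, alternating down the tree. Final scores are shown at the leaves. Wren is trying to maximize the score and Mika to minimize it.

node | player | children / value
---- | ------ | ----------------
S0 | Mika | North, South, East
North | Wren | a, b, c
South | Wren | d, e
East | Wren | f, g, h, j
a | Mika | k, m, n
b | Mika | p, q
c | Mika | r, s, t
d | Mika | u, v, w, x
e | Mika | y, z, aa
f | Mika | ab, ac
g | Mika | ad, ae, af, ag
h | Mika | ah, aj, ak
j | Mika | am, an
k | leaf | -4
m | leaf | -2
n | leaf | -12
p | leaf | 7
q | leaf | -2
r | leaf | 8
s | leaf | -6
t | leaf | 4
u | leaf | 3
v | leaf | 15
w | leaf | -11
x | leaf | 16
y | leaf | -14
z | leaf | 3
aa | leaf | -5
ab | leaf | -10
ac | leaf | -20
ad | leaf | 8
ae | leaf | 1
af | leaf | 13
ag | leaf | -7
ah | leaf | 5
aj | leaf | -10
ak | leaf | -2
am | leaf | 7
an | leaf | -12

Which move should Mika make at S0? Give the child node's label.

a (Mika): min(-4, -2, -12) = -12
b (Mika): min(7, -2) = -2
c (Mika): min(8, -6, 4) = -6
North (Wren): max(-12, -2, -6) = -2
d (Mika): min(3, 15, -11, 16) = -11
e (Mika): min(-14, 3, -5) = -14
South (Wren): max(-11, -14) = -11
f (Mika): min(-10, -20) = -20
g (Mika): min(8, 1, 13, -7) = -7
h (Mika): min(5, -10, -2) = -10
j (Mika): min(7, -12) = -12
East (Wren): max(-20, -7, -10, -12) = -7
S0 (Mika): min(-2, -11, -7) = -11
Mika at S0 wants the lowest of {North=-2, South=-11, East=-7}, so chooses South.

South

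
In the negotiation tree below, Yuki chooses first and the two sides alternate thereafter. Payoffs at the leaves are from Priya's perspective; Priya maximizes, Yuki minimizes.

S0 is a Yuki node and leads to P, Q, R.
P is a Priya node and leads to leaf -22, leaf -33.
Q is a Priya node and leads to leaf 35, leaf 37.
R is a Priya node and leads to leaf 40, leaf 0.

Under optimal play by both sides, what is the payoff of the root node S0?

-22

P (Priya): max(-22, -33) = -22
Q (Priya): max(35, 37) = 37
R (Priya): max(40, 0) = 40
S0 (Yuki): min(-22, 37, 40) = -22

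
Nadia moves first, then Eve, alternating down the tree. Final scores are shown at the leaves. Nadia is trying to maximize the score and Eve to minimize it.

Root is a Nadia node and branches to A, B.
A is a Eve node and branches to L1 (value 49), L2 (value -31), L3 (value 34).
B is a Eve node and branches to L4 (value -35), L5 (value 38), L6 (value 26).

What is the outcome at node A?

-31

A (Eve): min(49, -31, 34) = -31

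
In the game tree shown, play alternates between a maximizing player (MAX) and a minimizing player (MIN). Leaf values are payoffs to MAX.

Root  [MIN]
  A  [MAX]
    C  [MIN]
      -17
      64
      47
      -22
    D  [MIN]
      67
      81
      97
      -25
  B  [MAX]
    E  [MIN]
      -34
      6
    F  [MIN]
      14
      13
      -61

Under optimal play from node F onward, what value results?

-61

F (MIN): min(14, 13, -61) = -61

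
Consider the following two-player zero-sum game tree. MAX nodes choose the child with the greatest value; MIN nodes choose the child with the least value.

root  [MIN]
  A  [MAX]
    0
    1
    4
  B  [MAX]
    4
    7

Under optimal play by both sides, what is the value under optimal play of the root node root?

A (MAX): max(0, 1, 4) = 4
B (MAX): max(4, 7) = 7
root (MIN): min(4, 7) = 4

4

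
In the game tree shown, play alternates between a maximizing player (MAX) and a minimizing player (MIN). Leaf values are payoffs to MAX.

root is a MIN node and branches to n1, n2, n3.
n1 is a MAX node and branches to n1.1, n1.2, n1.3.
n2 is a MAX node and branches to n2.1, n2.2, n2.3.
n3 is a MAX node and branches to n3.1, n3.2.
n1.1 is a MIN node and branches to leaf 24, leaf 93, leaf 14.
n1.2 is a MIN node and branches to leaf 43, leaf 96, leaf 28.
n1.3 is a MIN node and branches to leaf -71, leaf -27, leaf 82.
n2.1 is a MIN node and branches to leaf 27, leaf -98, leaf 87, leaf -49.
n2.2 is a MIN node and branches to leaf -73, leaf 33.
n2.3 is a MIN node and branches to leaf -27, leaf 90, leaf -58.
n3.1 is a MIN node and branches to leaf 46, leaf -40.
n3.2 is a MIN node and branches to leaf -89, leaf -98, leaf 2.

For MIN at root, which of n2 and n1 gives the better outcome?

n2

n2.1 (MIN): min(27, -98, 87, -49) = -98
n2.2 (MIN): min(-73, 33) = -73
n2.3 (MIN): min(-27, 90, -58) = -58
n2 (MAX): max(-98, -73, -58) = -58
n1.1 (MIN): min(24, 93, 14) = 14
n1.2 (MIN): min(43, 96, 28) = 28
n1.3 (MIN): min(-71, -27, 82) = -71
n1 (MAX): max(14, 28, -71) = 28
MIN prefers the lower value; n2=-58, n1=28. n2 is better since -58 < 28.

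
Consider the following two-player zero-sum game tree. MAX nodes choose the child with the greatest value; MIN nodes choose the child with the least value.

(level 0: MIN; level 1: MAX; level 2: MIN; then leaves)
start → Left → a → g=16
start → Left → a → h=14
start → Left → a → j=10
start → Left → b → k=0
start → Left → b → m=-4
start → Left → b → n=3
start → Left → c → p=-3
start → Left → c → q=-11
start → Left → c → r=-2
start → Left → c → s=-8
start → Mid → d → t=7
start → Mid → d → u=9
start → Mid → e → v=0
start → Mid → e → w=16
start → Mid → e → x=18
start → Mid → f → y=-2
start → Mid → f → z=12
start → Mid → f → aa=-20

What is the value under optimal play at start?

a (MIN): min(16, 14, 10) = 10
b (MIN): min(0, -4, 3) = -4
c (MIN): min(-3, -11, -2, -8) = -11
Left (MAX): max(10, -4, -11) = 10
d (MIN): min(7, 9) = 7
e (MIN): min(0, 16, 18) = 0
f (MIN): min(-2, 12, -20) = -20
Mid (MAX): max(7, 0, -20) = 7
start (MIN): min(10, 7) = 7

7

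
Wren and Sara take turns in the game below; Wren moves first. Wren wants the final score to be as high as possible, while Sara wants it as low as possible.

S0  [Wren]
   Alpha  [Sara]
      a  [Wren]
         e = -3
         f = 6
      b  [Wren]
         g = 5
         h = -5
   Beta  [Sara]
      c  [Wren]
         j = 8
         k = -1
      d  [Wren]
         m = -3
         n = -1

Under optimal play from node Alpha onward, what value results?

a (Wren): max(-3, 6) = 6
b (Wren): max(5, -5) = 5
Alpha (Sara): min(6, 5) = 5

5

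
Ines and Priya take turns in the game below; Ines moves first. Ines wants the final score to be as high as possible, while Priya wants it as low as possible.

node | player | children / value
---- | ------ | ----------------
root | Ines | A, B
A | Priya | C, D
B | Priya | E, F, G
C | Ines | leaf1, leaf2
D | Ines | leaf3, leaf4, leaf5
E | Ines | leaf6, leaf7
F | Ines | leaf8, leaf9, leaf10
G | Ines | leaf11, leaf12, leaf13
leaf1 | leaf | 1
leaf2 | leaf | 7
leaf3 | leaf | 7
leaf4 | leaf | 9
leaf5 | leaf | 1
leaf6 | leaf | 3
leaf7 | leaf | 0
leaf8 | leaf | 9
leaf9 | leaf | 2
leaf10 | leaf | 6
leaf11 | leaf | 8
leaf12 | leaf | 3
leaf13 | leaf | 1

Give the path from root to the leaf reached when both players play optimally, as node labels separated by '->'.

C (Ines): max(1, 7) = 7
D (Ines): max(7, 9, 1) = 9
A (Priya): min(7, 9) = 7
E (Ines): max(3, 0) = 3
F (Ines): max(9, 2, 6) = 9
G (Ines): max(8, 3, 1) = 8
B (Priya): min(3, 9, 8) = 3
root (Ines): max(7, 3) = 7
At root, Ines picks A (highest: 7).
At A, Priya picks C (lowest: 7).
At C, Ines picks leaf2 (highest: 7).
Terminal value 7.

root -> A -> C -> leaf2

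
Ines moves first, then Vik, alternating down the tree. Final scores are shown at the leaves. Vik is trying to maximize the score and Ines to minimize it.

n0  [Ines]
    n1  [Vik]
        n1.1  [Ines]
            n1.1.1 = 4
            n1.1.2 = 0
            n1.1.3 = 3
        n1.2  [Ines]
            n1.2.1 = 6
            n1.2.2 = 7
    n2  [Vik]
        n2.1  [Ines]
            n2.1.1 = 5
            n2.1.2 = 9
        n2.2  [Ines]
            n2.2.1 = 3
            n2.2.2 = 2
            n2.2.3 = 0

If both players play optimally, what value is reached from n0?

n1.1 (Ines): min(4, 0, 3) = 0
n1.2 (Ines): min(6, 7) = 6
n1 (Vik): max(0, 6) = 6
n2.1 (Ines): min(5, 9) = 5
n2.2 (Ines): min(3, 2, 0) = 0
n2 (Vik): max(5, 0) = 5
n0 (Ines): min(6, 5) = 5

5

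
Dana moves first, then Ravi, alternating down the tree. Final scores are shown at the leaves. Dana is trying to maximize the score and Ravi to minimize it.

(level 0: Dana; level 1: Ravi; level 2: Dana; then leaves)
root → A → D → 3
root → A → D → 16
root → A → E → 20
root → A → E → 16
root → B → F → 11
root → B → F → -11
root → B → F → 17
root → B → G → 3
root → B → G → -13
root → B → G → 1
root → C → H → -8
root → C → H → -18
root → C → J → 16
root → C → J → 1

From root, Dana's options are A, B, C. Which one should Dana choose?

A

D (Dana): max(3, 16) = 16
E (Dana): max(20, 16) = 20
A (Ravi): min(16, 20) = 16
F (Dana): max(11, -11, 17) = 17
G (Dana): max(3, -13, 1) = 3
B (Ravi): min(17, 3) = 3
H (Dana): max(-8, -18) = -8
J (Dana): max(16, 1) = 16
C (Ravi): min(-8, 16) = -8
root (Dana): max(16, 3, -8) = 16
Dana at root wants the highest of {A=16, B=3, C=-8}, so chooses A.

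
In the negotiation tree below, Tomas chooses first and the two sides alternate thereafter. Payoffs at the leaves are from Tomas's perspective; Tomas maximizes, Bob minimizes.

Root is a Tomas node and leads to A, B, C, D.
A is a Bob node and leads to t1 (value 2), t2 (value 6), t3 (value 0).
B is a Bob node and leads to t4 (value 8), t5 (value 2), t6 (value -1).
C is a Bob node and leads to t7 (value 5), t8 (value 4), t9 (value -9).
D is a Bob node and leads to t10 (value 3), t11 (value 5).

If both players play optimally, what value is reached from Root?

A (Bob): min(2, 6, 0) = 0
B (Bob): min(8, 2, -1) = -1
C (Bob): min(5, 4, -9) = -9
D (Bob): min(3, 5) = 3
Root (Tomas): max(0, -1, -9, 3) = 3

3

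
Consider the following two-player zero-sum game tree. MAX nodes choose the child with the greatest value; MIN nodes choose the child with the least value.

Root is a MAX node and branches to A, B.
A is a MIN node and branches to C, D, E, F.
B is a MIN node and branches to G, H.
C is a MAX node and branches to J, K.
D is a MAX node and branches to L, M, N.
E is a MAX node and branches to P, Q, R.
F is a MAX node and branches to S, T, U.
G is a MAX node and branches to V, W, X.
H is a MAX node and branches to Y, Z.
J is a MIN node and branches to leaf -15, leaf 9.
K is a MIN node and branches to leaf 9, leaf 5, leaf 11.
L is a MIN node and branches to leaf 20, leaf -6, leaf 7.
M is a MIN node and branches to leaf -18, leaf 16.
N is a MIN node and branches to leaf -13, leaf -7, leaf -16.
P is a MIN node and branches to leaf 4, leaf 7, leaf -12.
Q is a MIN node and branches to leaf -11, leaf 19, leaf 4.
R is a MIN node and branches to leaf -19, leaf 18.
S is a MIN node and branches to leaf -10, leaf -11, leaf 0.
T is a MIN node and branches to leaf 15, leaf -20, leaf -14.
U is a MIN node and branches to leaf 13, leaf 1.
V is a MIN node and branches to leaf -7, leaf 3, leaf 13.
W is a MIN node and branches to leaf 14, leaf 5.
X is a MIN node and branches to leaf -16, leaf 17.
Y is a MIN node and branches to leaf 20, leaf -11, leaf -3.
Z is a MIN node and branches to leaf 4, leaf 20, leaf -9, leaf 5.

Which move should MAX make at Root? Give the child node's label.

J (MIN): min(-15, 9) = -15
K (MIN): min(9, 5, 11) = 5
C (MAX): max(-15, 5) = 5
L (MIN): min(20, -6, 7) = -6
M (MIN): min(-18, 16) = -18
N (MIN): min(-13, -7, -16) = -16
D (MAX): max(-6, -18, -16) = -6
P (MIN): min(4, 7, -12) = -12
Q (MIN): min(-11, 19, 4) = -11
R (MIN): min(-19, 18) = -19
E (MAX): max(-12, -11, -19) = -11
S (MIN): min(-10, -11, 0) = -11
T (MIN): min(15, -20, -14) = -20
U (MIN): min(13, 1) = 1
F (MAX): max(-11, -20, 1) = 1
A (MIN): min(5, -6, -11, 1) = -11
V (MIN): min(-7, 3, 13) = -7
W (MIN): min(14, 5) = 5
X (MIN): min(-16, 17) = -16
G (MAX): max(-7, 5, -16) = 5
Y (MIN): min(20, -11, -3) = -11
Z (MIN): min(4, 20, -9, 5) = -9
H (MAX): max(-11, -9) = -9
B (MIN): min(5, -9) = -9
Root (MAX): max(-11, -9) = -9
MAX at Root wants the highest of {A=-11, B=-9}, so chooses B.

B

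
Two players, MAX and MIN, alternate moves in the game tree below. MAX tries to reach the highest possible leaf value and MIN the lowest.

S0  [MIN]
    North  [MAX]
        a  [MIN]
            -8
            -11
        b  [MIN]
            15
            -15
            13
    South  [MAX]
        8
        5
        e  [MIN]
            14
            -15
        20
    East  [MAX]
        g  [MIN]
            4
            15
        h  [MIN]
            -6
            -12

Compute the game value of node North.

a (MIN): min(-8, -11) = -11
b (MIN): min(15, -15, 13) = -15
North (MAX): max(-11, -15) = -11

-11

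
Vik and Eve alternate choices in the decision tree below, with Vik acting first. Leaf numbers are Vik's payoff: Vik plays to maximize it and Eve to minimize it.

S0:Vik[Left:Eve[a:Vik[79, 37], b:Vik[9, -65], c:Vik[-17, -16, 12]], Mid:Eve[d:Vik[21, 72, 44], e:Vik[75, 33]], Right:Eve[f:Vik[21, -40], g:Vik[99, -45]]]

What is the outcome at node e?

e (Vik): max(75, 33) = 75

75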